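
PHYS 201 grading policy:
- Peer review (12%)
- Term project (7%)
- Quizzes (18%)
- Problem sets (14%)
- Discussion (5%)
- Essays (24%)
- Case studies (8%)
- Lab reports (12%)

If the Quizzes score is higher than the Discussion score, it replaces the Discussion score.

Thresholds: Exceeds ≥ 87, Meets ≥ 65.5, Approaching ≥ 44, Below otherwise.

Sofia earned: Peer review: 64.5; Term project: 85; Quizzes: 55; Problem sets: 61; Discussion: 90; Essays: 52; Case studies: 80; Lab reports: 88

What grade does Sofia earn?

Quizzes (55) ≤ Discussion (90), so Discussion stays at 90.
Weighted total:
  Peer review 64.5 × 0.12 = 7.74
  Term project 85 × 0.07 = 5.95
  Quizzes 55 × 0.18 = 9.9
  Problem sets 61 × 0.14 = 8.54
  Discussion 90 × 0.05 = 4.5
  Essays 52 × 0.24 = 12.48
  Case studies 80 × 0.08 = 6.4
  Lab reports 88 × 0.12 = 10.56
Sum = 66.07
66.07 is ≥ 65.5 and < 87 → Meets

Meets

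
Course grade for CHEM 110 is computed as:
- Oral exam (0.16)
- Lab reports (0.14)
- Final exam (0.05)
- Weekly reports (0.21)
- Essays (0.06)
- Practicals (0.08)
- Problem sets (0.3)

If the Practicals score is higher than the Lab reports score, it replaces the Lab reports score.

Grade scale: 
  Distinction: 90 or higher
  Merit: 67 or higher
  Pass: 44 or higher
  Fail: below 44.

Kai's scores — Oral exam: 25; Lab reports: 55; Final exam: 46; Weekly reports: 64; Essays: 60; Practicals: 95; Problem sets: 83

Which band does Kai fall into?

Practicals (95) > Lab reports (55), so Lab reports counts as 95.
Weighted total:
  Oral exam 25 × 0.16 = 4
  Lab reports 95 × 0.14 = 13.3
  Final exam 46 × 0.05 = 2.3
  Weekly reports 64 × 0.21 = 13.44
  Essays 60 × 0.06 = 3.6
  Practicals 95 × 0.08 = 7.6
  Problem sets 83 × 0.3 = 24.9
Sum = 69.14
69.14 is ≥ 67 and < 90 → Merit

Merit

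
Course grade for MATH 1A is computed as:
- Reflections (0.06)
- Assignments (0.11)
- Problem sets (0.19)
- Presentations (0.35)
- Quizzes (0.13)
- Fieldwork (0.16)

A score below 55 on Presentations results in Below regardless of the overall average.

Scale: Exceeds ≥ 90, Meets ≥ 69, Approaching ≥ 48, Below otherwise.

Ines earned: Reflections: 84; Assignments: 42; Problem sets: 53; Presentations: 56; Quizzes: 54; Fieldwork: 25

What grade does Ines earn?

Presentations score 56 ≥ 55: minimum met.
Weighted total:
  Reflections 84 × 0.06 = 5.04
  Assignments 42 × 0.11 = 4.62
  Problem sets 53 × 0.19 = 10.07
  Presentations 56 × 0.35 = 19.6
  Quizzes 54 × 0.13 = 7.02
  Fieldwork 25 × 0.16 = 4
Sum = 50.35
50.35 is ≥ 48 and < 69 → Approaching

Approaching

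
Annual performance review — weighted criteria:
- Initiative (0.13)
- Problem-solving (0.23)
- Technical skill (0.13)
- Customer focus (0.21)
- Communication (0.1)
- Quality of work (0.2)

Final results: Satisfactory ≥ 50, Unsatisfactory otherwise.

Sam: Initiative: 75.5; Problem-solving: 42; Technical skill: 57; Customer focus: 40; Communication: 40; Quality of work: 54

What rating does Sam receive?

Satisfactory

Weighted total:
  Initiative 75.5 × 0.13 = 9.815
  Problem-solving 42 × 0.23 = 9.66
  Technical skill 57 × 0.13 = 7.41
  Customer focus 40 × 0.21 = 8.4
  Communication 40 × 0.1 = 4
  Quality of work 54 × 0.2 = 10.8
Sum = 50.085
50.085 ≥ 50 → Satisfactory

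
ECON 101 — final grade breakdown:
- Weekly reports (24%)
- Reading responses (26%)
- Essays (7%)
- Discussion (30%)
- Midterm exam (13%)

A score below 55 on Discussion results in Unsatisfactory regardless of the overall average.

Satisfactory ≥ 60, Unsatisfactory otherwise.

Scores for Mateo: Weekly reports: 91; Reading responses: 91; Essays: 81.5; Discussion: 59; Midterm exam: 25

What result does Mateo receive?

Discussion score 59 ≥ 55: minimum met.
Weighted total:
  Weekly reports 91 × 0.24 = 21.84
  Reading responses 91 × 0.26 = 23.66
  Essays 81.5 × 0.07 = 5.705
  Discussion 59 × 0.3 = 17.7
  Midterm exam 25 × 0.13 = 3.25
Sum = 72.155
72.155 ≥ 60 → Satisfactory

Satisfactory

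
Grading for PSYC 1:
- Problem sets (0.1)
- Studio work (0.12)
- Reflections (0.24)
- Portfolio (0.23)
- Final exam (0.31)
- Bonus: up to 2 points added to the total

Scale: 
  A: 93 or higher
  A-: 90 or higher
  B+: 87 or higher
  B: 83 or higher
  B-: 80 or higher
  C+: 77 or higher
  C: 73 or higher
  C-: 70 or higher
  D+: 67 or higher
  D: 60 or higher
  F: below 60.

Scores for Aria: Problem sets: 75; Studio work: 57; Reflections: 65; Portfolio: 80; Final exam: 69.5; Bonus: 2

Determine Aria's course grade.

C-

Weighted total:
  Problem sets 75 × 0.1 = 7.5
  Studio work 57 × 0.12 = 6.84
  Reflections 65 × 0.24 = 15.6
  Portfolio 80 × 0.23 = 18.4
  Final exam 69.5 × 0.31 = 21.545
Sum = 69.885
Bonus: 69.885 + 2 = 71.885
71.885 is ≥ 70 and < 73 → C-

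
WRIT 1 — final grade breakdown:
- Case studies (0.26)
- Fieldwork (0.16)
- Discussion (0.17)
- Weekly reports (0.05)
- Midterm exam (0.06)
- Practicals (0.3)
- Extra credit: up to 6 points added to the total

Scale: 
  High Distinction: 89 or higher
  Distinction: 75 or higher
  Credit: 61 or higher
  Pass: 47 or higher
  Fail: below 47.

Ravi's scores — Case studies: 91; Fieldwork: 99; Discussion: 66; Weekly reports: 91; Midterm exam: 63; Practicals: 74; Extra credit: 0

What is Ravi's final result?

Weighted total:
  Case studies 91 × 0.26 = 23.66
  Fieldwork 99 × 0.16 = 15.84
  Discussion 66 × 0.17 = 11.22
  Weekly reports 91 × 0.05 = 4.55
  Midterm exam 63 × 0.06 = 3.78
  Practicals 74 × 0.3 = 22.2
Sum = 81.25
Extra credit: 81.25 + 0 = 81.25
81.25 is ≥ 75 and < 89 → Distinction

Distinction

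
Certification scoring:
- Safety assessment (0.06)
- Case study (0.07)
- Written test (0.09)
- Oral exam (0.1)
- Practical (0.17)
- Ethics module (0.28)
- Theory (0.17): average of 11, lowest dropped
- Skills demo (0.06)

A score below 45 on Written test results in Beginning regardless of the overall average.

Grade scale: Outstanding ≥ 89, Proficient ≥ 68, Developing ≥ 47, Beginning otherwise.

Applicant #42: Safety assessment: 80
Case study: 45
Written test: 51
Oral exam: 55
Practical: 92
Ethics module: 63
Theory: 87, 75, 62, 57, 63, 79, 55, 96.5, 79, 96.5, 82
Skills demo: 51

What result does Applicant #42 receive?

Theory: drop 55 → average of remaining 10 = 777/10 = 77.7
Written test score 51 ≥ 45: minimum met.
Weighted total:
  Safety assessment 80 × 0.06 = 4.8
  Case study 45 × 0.07 = 3.15
  Written test 51 × 0.09 = 4.59
  Oral exam 55 × 0.1 = 5.5
  Practical 92 × 0.17 = 15.64
  Ethics module 63 × 0.28 = 17.64
  Theory 77.7 × 0.17 = 13.209
  Skills demo 51 × 0.06 = 3.06
Sum = 67.589
67.589 is ≥ 47 and < 68 → Developing

Developing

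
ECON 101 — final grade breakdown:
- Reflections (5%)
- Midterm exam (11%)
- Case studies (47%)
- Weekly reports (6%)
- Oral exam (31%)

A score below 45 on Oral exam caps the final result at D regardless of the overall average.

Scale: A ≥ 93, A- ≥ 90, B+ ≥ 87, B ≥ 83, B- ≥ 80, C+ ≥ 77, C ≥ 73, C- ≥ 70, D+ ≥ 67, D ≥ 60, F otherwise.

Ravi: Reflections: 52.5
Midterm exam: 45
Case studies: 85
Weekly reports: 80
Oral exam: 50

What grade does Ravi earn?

Oral exam score 50 ≥ 45: minimum met.
Weighted total:
  Reflections 52.5 × 0.05 = 2.625
  Midterm exam 45 × 0.11 = 4.95
  Case studies 85 × 0.47 = 39.95
  Weekly reports 80 × 0.06 = 4.8
  Oral exam 50 × 0.31 = 15.5
Sum = 67.825
67.825 is ≥ 67 and < 70 → D+

D+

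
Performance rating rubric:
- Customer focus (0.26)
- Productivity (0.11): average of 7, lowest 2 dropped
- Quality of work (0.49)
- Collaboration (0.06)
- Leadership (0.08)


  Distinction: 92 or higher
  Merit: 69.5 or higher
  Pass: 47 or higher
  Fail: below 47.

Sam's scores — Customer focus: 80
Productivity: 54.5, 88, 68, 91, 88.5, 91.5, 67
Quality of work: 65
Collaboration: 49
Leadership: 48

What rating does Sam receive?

Pass

Productivity: drop 54.5, 67 → average of remaining 5 = 427/5 = 85.4
Weighted total:
  Customer focus 80 × 0.26 = 20.8
  Productivity 85.4 × 0.11 = 9.394
  Quality of work 65 × 0.49 = 31.85
  Collaboration 49 × 0.06 = 2.94
  Leadership 48 × 0.08 = 3.84
Sum = 68.824
68.824 is ≥ 47 and < 69.5 → Pass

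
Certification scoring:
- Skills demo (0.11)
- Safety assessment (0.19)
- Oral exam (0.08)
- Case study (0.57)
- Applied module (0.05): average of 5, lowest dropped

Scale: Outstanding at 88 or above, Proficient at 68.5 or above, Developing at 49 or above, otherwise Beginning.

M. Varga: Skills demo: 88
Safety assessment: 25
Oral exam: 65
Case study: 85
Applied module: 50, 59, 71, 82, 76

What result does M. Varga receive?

Proficient

Applied module: drop 50 → average of remaining 4 = 288/4 = 72
Weighted total:
  Skills demo 88 × 0.11 = 9.68
  Safety assessment 25 × 0.19 = 4.75
  Oral exam 65 × 0.08 = 5.2
  Case study 85 × 0.57 = 48.45
  Applied module 72 × 0.05 = 3.6
Sum = 71.68
71.68 is ≥ 68.5 and < 88 → Proficient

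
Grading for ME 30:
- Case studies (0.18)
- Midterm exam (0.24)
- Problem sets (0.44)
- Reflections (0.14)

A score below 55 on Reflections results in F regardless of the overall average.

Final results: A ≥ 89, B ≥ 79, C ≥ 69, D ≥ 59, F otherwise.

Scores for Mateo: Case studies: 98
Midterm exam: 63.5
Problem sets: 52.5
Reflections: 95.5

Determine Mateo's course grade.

C

Reflections score 95.5 ≥ 55: minimum met.
Weighted total:
  Case studies 98 × 0.18 = 17.64
  Midterm exam 63.5 × 0.24 = 15.24
  Problem sets 52.5 × 0.44 = 23.1
  Reflections 95.5 × 0.14 = 13.37
Sum = 69.35
69.35 is ≥ 69 and < 79 → C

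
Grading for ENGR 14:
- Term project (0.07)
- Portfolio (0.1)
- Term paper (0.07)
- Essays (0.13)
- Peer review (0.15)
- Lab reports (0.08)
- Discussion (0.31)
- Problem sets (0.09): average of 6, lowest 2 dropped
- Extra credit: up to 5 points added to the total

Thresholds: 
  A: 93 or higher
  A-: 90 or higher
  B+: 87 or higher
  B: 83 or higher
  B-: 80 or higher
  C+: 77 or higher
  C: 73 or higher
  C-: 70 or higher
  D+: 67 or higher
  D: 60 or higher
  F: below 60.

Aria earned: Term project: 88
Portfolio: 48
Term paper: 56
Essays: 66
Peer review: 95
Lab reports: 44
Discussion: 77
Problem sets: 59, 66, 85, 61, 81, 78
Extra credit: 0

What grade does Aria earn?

Problem sets: drop 59, 61 → average of remaining 4 = 310/4 = 77.5
Weighted total:
  Term project 88 × 0.07 = 6.16
  Portfolio 48 × 0.1 = 4.8
  Term paper 56 × 0.07 = 3.92
  Essays 66 × 0.13 = 8.58
  Peer review 95 × 0.15 = 14.25
  Lab reports 44 × 0.08 = 3.52
  Discussion 77 × 0.31 = 23.87
  Problem sets 77.5 × 0.09 = 6.975
Sum = 72.075
Extra credit: 72.075 + 0 = 72.075
72.075 is ≥ 70 and < 73 → C-

C-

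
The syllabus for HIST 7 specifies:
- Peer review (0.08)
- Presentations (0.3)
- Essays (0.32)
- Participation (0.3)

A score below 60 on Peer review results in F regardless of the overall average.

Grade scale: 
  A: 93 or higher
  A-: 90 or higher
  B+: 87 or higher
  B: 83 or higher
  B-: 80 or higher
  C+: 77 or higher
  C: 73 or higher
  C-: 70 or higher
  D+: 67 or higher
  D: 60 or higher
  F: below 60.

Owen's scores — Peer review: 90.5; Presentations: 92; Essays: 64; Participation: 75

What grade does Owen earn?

C+

Peer review score 90.5 ≥ 60: minimum met.
Weighted total:
  Peer review 90.5 × 0.08 = 7.24
  Presentations 92 × 0.3 = 27.6
  Essays 64 × 0.32 = 20.48
  Participation 75 × 0.3 = 22.5
Sum = 77.82
77.82 is ≥ 77 and < 80 → C+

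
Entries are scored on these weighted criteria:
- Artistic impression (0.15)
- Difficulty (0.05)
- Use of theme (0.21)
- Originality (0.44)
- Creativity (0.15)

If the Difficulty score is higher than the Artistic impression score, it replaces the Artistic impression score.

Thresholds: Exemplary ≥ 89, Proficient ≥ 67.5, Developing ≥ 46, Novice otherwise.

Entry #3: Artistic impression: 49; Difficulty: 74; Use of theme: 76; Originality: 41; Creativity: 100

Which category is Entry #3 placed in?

Difficulty (74) > Artistic impression (49), so Artistic impression counts as 74.
Weighted total:
  Artistic impression 74 × 0.15 = 11.1
  Difficulty 74 × 0.05 = 3.7
  Use of theme 76 × 0.21 = 15.96
  Originality 41 × 0.44 = 18.04
  Creativity 100 × 0.15 = 15
Sum = 63.8
63.8 is ≥ 46 and < 67.5 → Developing

Developing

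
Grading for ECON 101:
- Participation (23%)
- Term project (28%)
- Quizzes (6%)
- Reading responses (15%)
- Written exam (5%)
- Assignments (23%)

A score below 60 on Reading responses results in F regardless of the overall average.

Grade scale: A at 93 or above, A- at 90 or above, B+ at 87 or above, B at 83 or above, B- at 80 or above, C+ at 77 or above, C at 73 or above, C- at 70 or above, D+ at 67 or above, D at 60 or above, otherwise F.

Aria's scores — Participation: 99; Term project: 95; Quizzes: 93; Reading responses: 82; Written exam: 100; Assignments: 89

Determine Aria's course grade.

Reading responses score 82 ≥ 60: minimum met.
Weighted total:
  Participation 99 × 0.23 = 22.77
  Term project 95 × 0.28 = 26.6
  Quizzes 93 × 0.06 = 5.58
  Reading responses 82 × 0.15 = 12.3
  Written exam 100 × 0.05 = 5
  Assignments 89 × 0.23 = 20.47
Sum = 92.72
92.72 is ≥ 90 and < 93 → A-

A-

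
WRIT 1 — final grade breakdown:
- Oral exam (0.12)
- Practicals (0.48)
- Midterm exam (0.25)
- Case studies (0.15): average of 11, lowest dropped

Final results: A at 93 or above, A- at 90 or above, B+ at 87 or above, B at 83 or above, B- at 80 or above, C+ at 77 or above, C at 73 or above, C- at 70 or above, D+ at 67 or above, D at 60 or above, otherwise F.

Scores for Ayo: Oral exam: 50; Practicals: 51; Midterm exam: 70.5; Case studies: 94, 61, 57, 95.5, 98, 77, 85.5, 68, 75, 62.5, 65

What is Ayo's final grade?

Case studies: drop 57 → average of remaining 10 = 781.5/10 = 78.15
Weighted total:
  Oral exam 50 × 0.12 = 6
  Practicals 51 × 0.48 = 24.48
  Midterm exam 70.5 × 0.25 = 17.625
  Case studies 78.15 × 0.15 = 11.7225
Sum = 59.8275
59.8275 < 60 → F

F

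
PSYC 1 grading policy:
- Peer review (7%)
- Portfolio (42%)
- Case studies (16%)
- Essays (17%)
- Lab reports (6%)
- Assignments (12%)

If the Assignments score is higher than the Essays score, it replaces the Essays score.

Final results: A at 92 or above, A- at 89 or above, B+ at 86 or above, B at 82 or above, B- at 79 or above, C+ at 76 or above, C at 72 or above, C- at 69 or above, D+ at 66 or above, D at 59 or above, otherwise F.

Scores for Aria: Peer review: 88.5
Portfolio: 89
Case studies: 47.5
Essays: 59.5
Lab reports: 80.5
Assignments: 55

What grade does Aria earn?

Assignments (55) ≤ Essays (59.5), so Essays stays at 59.5.
Weighted total:
  Peer review 88.5 × 0.07 = 6.195
  Portfolio 89 × 0.42 = 37.38
  Case studies 47.5 × 0.16 = 7.6
  Essays 59.5 × 0.17 = 10.115
  Lab reports 80.5 × 0.06 = 4.83
  Assignments 55 × 0.12 = 6.6
Sum = 72.72
72.72 is ≥ 72 and < 76 → C

C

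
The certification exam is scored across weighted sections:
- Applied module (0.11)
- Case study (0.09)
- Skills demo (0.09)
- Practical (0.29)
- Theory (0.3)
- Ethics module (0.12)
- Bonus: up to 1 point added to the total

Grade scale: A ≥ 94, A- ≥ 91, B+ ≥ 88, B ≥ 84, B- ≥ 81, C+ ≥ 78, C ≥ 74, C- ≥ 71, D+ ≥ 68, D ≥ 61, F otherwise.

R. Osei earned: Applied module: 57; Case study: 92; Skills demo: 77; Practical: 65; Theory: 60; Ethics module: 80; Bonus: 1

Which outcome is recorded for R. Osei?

Weighted total:
  Applied module 57 × 0.11 = 6.27
  Case study 92 × 0.09 = 8.28
  Skills demo 77 × 0.09 = 6.93
  Practical 65 × 0.29 = 18.85
  Theory 60 × 0.3 = 18
  Ethics module 80 × 0.12 = 9.6
Sum = 67.93
Bonus: 67.93 + 1 = 68.93
68.93 is ≥ 68 and < 71 → D+

D+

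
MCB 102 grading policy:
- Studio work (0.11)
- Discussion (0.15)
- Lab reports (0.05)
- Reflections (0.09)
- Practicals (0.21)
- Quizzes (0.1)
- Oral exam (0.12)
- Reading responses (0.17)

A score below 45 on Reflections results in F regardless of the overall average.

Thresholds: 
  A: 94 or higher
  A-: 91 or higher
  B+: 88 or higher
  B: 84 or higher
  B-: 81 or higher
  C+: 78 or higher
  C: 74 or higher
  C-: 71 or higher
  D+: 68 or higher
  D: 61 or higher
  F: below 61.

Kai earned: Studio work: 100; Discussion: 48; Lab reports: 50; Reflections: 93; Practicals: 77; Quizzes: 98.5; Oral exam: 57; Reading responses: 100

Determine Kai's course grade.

C+

Reflections score 93 ≥ 45: minimum met.
Weighted total:
  Studio work 100 × 0.11 = 11
  Discussion 48 × 0.15 = 7.2
  Lab reports 50 × 0.05 = 2.5
  Reflections 93 × 0.09 = 8.37
  Practicals 77 × 0.21 = 16.17
  Quizzes 98.5 × 0.1 = 9.85
  Oral exam 57 × 0.12 = 6.84
  Reading responses 100 × 0.17 = 17
Sum = 78.93
78.93 is ≥ 78 and < 81 → C+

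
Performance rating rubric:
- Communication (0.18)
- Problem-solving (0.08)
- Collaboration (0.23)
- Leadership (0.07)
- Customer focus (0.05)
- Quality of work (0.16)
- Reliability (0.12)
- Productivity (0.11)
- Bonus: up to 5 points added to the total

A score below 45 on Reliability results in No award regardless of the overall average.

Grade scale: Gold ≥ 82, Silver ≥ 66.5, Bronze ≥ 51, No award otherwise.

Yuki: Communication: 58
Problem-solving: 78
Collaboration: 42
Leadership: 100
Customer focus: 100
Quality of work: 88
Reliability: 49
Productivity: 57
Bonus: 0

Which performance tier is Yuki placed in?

Bronze

Reliability score 49 ≥ 45: minimum met.
Weighted total:
  Communication 58 × 0.18 = 10.44
  Problem-solving 78 × 0.08 = 6.24
  Collaboration 42 × 0.23 = 9.66
  Leadership 100 × 0.07 = 7
  Customer focus 100 × 0.05 = 5
  Quality of work 88 × 0.16 = 14.08
  Reliability 49 × 0.12 = 5.88
  Productivity 57 × 0.11 = 6.27
Sum = 64.57
Bonus: 64.57 + 0 = 64.57
64.57 is ≥ 51 and < 66.5 → Bronze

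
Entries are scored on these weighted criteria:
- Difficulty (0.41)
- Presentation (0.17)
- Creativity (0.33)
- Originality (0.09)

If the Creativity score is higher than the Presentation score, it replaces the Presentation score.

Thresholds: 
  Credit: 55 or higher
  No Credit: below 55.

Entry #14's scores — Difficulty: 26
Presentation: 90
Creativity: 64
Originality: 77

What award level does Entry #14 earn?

No Credit

Creativity (64) ≤ Presentation (90), so Presentation stays at 90.
Weighted total:
  Difficulty 26 × 0.41 = 10.66
  Presentation 90 × 0.17 = 15.3
  Creativity 64 × 0.33 = 21.12
  Originality 77 × 0.09 = 6.93
Sum = 54.01
54.01 < 55 → No Credit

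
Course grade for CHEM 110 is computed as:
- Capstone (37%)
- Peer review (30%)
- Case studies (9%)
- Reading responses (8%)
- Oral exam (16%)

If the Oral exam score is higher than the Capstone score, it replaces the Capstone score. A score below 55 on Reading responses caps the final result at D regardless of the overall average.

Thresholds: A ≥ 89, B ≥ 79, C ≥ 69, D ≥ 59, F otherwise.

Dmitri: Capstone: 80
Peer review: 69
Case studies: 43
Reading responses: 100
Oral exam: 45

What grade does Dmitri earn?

Oral exam (45) ≤ Capstone (80), so Capstone stays at 80.
Reading responses score 100 ≥ 55: minimum met.
Weighted total:
  Capstone 80 × 0.37 = 29.6
  Peer review 69 × 0.3 = 20.7
  Case studies 43 × 0.09 = 3.87
  Reading responses 100 × 0.08 = 8
  Oral exam 45 × 0.16 = 7.2
Sum = 69.37
69.37 is ≥ 69 and < 79 → C

C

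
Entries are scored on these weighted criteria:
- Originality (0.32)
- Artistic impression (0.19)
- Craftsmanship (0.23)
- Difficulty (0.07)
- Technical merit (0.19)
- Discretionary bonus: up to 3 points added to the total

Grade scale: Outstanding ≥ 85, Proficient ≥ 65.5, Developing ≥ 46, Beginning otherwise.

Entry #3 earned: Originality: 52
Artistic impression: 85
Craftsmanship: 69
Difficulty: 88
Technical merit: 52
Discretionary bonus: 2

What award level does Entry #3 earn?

Proficient

Weighted total:
  Originality 52 × 0.32 = 16.64
  Artistic impression 85 × 0.19 = 16.15
  Craftsmanship 69 × 0.23 = 15.87
  Difficulty 88 × 0.07 = 6.16
  Technical merit 52 × 0.19 = 9.88
Sum = 64.7
Discretionary bonus: 64.7 + 2 = 66.7
66.7 is ≥ 65.5 and < 85 → Proficient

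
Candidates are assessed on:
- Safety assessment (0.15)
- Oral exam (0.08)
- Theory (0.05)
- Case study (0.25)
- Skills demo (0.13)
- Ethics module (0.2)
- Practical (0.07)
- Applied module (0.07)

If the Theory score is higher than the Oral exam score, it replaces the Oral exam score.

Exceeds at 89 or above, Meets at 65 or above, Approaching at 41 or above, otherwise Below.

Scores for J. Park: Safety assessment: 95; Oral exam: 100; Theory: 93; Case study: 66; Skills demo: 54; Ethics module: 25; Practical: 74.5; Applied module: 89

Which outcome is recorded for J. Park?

Theory (93) ≤ Oral exam (100), so Oral exam stays at 100.
Weighted total:
  Safety assessment 95 × 0.15 = 14.25
  Oral exam 100 × 0.08 = 8
  Theory 93 × 0.05 = 4.65
  Case study 66 × 0.25 = 16.5
  Skills demo 54 × 0.13 = 7.02
  Ethics module 25 × 0.2 = 5
  Practical 74.5 × 0.07 = 5.215
  Applied module 89 × 0.07 = 6.23
Sum = 66.865
66.865 is ≥ 65 and < 89 → Meets

Meets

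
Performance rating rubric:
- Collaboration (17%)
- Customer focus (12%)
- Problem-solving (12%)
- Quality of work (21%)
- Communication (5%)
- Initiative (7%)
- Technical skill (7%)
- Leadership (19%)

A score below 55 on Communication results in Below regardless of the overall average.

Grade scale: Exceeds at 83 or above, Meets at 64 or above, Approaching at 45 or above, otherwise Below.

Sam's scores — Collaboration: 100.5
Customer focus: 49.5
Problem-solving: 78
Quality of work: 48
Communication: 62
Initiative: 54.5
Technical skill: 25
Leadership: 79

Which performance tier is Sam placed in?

Meets

Communication score 62 ≥ 55: minimum met.
Weighted total:
  Collaboration 100.5 × 0.17 = 17.085
  Customer focus 49.5 × 0.12 = 5.94
  Problem-solving 78 × 0.12 = 9.36
  Quality of work 48 × 0.21 = 10.08
  Communication 62 × 0.05 = 3.1
  Initiative 54.5 × 0.07 = 3.815
  Technical skill 25 × 0.07 = 1.75
  Leadership 79 × 0.19 = 15.01
Sum = 66.14
66.14 is ≥ 64 and < 83 → Meets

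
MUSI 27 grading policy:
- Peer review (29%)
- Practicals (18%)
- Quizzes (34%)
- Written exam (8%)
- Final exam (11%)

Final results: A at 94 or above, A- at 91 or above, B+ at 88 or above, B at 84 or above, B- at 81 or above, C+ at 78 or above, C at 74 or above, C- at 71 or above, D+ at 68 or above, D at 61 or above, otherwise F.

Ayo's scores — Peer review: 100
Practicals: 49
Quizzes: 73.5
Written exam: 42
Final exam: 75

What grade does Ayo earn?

C

Weighted total:
  Peer review 100 × 0.29 = 29
  Practicals 49 × 0.18 = 8.82
  Quizzes 73.5 × 0.34 = 24.99
  Written exam 42 × 0.08 = 3.36
  Final exam 75 × 0.11 = 8.25
Sum = 74.42
74.42 is ≥ 74 and < 78 → C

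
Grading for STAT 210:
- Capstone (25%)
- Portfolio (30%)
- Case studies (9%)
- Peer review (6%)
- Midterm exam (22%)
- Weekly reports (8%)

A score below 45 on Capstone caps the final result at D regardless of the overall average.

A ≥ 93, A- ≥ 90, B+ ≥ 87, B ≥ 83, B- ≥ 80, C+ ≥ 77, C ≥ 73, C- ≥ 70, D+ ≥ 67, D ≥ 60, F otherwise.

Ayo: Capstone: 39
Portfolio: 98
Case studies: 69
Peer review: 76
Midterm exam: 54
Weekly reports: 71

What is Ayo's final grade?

D

Capstone score 39 < 45: minimum not met.
Weighted total:
  Capstone 39 × 0.25 = 9.75
  Portfolio 98 × 0.3 = 29.4
  Case studies 69 × 0.09 = 6.21
  Peer review 76 × 0.06 = 4.56
  Midterm exam 54 × 0.22 = 11.88
  Weekly reports 71 × 0.08 = 5.68
Sum = 67.48
67.48 would be D+; cap at D applies → D.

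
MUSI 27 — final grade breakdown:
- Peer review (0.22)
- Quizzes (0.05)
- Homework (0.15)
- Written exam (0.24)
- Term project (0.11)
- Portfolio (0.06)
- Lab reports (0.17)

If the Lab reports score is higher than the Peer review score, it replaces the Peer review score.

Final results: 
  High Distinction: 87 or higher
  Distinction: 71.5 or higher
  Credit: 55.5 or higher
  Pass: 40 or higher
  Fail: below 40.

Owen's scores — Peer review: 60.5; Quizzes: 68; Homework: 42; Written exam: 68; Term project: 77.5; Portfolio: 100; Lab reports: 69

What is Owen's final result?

Credit

Lab reports (69) > Peer review (60.5), so Peer review counts as 69.
Weighted total:
  Peer review 69 × 0.22 = 15.18
  Quizzes 68 × 0.05 = 3.4
  Homework 42 × 0.15 = 6.3
  Written exam 68 × 0.24 = 16.32
  Term project 77.5 × 0.11 = 8.525
  Portfolio 100 × 0.06 = 6
  Lab reports 69 × 0.17 = 11.73
Sum = 67.455
67.455 is ≥ 55.5 and < 71.5 → Credit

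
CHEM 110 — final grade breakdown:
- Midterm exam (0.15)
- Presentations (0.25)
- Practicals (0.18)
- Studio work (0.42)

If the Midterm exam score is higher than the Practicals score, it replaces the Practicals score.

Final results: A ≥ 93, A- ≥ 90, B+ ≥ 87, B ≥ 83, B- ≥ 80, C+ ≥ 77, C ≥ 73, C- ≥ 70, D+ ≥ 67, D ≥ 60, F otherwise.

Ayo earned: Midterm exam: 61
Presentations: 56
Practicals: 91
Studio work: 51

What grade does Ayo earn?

Midterm exam (61) ≤ Practicals (91), so Practicals stays at 91.
Weighted total:
  Midterm exam 61 × 0.15 = 9.15
  Presentations 56 × 0.25 = 14
  Practicals 91 × 0.18 = 16.38
  Studio work 51 × 0.42 = 21.42
Sum = 60.95
60.95 is ≥ 60 and < 67 → D

D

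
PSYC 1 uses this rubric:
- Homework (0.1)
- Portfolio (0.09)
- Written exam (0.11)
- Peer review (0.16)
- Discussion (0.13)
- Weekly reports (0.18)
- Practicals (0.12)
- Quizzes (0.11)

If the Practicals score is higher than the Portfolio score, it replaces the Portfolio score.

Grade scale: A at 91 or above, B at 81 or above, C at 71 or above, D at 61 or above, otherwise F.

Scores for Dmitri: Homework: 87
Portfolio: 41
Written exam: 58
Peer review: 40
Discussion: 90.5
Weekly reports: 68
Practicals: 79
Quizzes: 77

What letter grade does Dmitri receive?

D

Practicals (79) > Portfolio (41), so Portfolio counts as 79.
Weighted total:
  Homework 87 × 0.1 = 8.7
  Portfolio 79 × 0.09 = 7.11
  Written exam 58 × 0.11 = 6.38
  Peer review 40 × 0.16 = 6.4
  Discussion 90.5 × 0.13 = 11.765
  Weekly reports 68 × 0.18 = 12.24
  Practicals 79 × 0.12 = 9.48
  Quizzes 77 × 0.11 = 8.47
Sum = 70.545
70.545 is ≥ 61 and < 71 → D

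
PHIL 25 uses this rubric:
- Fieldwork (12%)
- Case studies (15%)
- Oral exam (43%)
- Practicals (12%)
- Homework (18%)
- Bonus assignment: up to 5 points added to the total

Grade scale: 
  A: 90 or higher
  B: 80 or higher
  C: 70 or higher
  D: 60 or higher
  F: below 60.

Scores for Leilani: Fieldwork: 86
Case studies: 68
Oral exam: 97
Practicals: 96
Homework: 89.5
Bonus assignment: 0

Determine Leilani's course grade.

Weighted total:
  Fieldwork 86 × 0.12 = 10.32
  Case studies 68 × 0.15 = 10.2
  Oral exam 97 × 0.43 = 41.71
  Practicals 96 × 0.12 = 11.52
  Homework 89.5 × 0.18 = 16.11
Sum = 89.86
Bonus assignment: 89.86 + 0 = 89.86
89.86 is ≥ 80 and < 90 → B

B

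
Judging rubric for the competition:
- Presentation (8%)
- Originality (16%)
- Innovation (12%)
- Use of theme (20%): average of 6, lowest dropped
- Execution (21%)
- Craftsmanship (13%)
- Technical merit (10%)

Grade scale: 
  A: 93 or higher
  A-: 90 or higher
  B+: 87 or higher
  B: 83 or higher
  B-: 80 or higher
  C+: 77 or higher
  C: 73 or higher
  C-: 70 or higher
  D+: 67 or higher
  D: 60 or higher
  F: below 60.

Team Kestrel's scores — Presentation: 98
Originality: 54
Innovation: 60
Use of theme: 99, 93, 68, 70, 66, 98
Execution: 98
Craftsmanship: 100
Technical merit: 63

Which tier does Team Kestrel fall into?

Use of theme: drop 66 → average of remaining 5 = 428/5 = 85.6
Weighted total:
  Presentation 98 × 0.08 = 7.84
  Originality 54 × 0.16 = 8.64
  Innovation 60 × 0.12 = 7.2
  Use of theme 85.6 × 0.2 = 17.12
  Execution 98 × 0.21 = 20.58
  Craftsmanship 100 × 0.13 = 13
  Technical merit 63 × 0.1 = 6.3
Sum = 80.68
80.68 is ≥ 80 and < 83 → B-

B-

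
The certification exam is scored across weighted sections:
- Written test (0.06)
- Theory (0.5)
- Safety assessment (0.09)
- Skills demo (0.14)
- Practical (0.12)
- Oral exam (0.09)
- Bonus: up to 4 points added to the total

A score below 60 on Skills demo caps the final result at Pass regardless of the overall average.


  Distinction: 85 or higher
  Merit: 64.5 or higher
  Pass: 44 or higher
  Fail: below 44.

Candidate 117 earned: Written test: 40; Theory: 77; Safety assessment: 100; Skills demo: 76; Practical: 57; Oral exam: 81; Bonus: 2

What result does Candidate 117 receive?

Skills demo score 76 ≥ 60: minimum met.
Weighted total:
  Written test 40 × 0.06 = 2.4
  Theory 77 × 0.5 = 38.5
  Safety assessment 100 × 0.09 = 9
  Skills demo 76 × 0.14 = 10.64
  Practical 57 × 0.12 = 6.84
  Oral exam 81 × 0.09 = 7.29
Sum = 74.67
Bonus: 74.67 + 2 = 76.67
76.67 is ≥ 64.5 and < 85 → Merit

Merit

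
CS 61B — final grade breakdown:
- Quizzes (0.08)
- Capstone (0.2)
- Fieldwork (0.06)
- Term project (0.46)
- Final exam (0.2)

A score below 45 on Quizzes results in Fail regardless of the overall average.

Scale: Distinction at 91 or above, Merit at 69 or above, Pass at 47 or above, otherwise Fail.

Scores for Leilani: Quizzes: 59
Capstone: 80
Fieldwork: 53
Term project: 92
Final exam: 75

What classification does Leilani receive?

Merit

Quizzes score 59 ≥ 45: minimum met.
Weighted total:
  Quizzes 59 × 0.08 = 4.72
  Capstone 80 × 0.2 = 16
  Fieldwork 53 × 0.06 = 3.18
  Term project 92 × 0.46 = 42.32
  Final exam 75 × 0.2 = 15
Sum = 81.22
81.22 is ≥ 69 and < 91 → Merit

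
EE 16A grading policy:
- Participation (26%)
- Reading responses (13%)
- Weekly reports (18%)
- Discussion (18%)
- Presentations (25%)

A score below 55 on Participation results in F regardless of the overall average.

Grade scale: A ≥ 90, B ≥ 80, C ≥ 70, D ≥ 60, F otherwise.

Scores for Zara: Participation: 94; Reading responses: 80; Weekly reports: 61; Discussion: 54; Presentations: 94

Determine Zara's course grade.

Participation score 94 ≥ 55: minimum met.
Weighted total:
  Participation 94 × 0.26 = 24.44
  Reading responses 80 × 0.13 = 10.4
  Weekly reports 61 × 0.18 = 10.98
  Discussion 54 × 0.18 = 9.72
  Presentations 94 × 0.25 = 23.5
Sum = 79.04
79.04 is ≥ 70 and < 80 → C

C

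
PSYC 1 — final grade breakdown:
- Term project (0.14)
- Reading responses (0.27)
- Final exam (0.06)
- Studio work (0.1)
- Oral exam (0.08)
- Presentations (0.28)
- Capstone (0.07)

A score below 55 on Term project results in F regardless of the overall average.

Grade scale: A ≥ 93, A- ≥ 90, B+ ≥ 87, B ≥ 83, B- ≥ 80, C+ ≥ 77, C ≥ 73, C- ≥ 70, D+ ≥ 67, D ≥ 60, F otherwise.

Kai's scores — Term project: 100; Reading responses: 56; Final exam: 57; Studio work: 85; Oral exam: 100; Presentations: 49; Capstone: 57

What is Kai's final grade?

D

Term project score 100 ≥ 55: minimum met.
Weighted total:
  Term project 100 × 0.14 = 14
  Reading responses 56 × 0.27 = 15.12
  Final exam 57 × 0.06 = 3.42
  Studio work 85 × 0.1 = 8.5
  Oral exam 100 × 0.08 = 8
  Presentations 49 × 0.28 = 13.72
  Capstone 57 × 0.07 = 3.99
Sum = 66.75
66.75 is ≥ 60 and < 67 → D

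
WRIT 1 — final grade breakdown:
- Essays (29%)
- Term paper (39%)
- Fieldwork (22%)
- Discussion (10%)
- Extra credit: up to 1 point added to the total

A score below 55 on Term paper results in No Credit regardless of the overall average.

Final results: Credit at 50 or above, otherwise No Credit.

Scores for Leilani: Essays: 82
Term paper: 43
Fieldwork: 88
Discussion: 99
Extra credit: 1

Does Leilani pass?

No Credit

Term paper score 43 < 55: minimum not met.
Weighted total:
  Essays 82 × 0.29 = 23.78
  Term paper 43 × 0.39 = 16.77
  Fieldwork 88 × 0.22 = 19.36
  Discussion 99 × 0.1 = 9.9
Sum = 69.81
Extra credit: 69.81 + 1 = 70.81
Because the Term paper minimum was not met, the result is No Credit.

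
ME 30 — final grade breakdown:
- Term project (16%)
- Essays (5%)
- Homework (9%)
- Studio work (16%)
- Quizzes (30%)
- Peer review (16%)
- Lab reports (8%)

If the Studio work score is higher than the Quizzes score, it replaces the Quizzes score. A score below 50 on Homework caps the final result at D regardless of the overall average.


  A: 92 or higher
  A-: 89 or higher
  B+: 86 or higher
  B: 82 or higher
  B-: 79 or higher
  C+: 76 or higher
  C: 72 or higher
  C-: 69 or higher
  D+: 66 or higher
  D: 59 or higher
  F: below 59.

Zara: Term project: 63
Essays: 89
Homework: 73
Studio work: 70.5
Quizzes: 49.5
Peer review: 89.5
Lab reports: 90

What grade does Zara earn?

C

Studio work (70.5) > Quizzes (49.5), so Quizzes counts as 70.5.
Homework score 73 ≥ 50: minimum met.
Weighted total:
  Term project 63 × 0.16 = 10.08
  Essays 89 × 0.05 = 4.45
  Homework 73 × 0.09 = 6.57
  Studio work 70.5 × 0.16 = 11.28
  Quizzes 70.5 × 0.3 = 21.15
  Peer review 89.5 × 0.16 = 14.32
  Lab reports 90 × 0.08 = 7.2
Sum = 75.05
75.05 is ≥ 72 and < 76 → C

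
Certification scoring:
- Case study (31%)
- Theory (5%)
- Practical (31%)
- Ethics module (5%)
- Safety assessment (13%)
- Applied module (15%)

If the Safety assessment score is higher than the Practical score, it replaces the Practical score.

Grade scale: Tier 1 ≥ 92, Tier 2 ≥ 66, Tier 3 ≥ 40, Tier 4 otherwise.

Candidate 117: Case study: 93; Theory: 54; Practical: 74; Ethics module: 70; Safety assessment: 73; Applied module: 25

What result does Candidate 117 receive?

Safety assessment (73) ≤ Practical (74), so Practical stays at 74.
Weighted total:
  Case study 93 × 0.31 = 28.83
  Theory 54 × 0.05 = 2.7
  Practical 74 × 0.31 = 22.94
  Ethics module 70 × 0.05 = 3.5
  Safety assessment 73 × 0.13 = 9.49
  Applied module 25 × 0.15 = 3.75
Sum = 71.21
71.21 is ≥ 66 and < 92 → Tier 2

Tier 2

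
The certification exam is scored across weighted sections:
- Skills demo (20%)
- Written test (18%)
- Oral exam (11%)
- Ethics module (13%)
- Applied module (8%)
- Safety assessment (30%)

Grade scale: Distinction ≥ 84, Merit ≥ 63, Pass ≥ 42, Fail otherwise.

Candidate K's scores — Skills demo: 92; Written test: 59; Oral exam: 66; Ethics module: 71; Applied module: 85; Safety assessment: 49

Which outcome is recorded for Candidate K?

Weighted total:
  Skills demo 92 × 0.2 = 18.4
  Written test 59 × 0.18 = 10.62
  Oral exam 66 × 0.11 = 7.26
  Ethics module 71 × 0.13 = 9.23
  Applied module 85 × 0.08 = 6.8
  Safety assessment 49 × 0.3 = 14.7
Sum = 67.01
67.01 is ≥ 63 and < 84 → Merit

Merit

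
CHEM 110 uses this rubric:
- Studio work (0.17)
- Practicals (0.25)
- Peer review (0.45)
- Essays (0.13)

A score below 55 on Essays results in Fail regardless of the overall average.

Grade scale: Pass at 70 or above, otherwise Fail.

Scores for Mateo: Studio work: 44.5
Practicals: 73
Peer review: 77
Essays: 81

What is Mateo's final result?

Essays score 81 ≥ 55: minimum met.
Weighted total:
  Studio work 44.5 × 0.17 = 7.565
  Practicals 73 × 0.25 = 18.25
  Peer review 77 × 0.45 = 34.65
  Essays 81 × 0.13 = 10.53
Sum = 70.995
70.995 ≥ 70 → Pass

Pass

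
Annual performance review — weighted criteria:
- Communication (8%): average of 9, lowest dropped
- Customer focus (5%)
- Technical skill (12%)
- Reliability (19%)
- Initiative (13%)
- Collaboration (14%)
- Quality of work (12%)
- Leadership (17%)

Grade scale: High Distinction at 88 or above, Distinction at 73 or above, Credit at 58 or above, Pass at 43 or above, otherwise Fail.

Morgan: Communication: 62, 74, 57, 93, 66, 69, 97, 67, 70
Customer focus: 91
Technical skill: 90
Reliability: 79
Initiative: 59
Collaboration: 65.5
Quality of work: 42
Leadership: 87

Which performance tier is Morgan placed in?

Distinction

Communication: drop 57 → average of remaining 8 = 598/8 = 74.75
Weighted total:
  Communication 74.75 × 0.08 = 5.98
  Customer focus 91 × 0.05 = 4.55
  Technical skill 90 × 0.12 = 10.8
  Reliability 79 × 0.19 = 15.01
  Initiative 59 × 0.13 = 7.67
  Collaboration 65.5 × 0.14 = 9.17
  Quality of work 42 × 0.12 = 5.04
  Leadership 87 × 0.17 = 14.79
Sum = 73.01
73.01 is ≥ 73 and < 88 → Distinction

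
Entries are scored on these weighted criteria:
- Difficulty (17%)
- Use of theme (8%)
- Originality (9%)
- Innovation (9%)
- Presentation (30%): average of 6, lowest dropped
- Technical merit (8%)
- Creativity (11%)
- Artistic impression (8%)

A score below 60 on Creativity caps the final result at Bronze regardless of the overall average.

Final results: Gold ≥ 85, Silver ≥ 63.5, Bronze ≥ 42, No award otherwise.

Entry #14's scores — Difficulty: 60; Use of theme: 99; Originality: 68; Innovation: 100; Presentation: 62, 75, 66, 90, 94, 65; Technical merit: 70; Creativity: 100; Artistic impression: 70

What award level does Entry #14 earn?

Presentation: drop 62 → average of remaining 5 = 390/5 = 78
Creativity score 100 ≥ 60: minimum met.
Weighted total:
  Difficulty 60 × 0.17 = 10.2
  Use of theme 99 × 0.08 = 7.92
  Originality 68 × 0.09 = 6.12
  Innovation 100 × 0.09 = 9
  Presentation 78 × 0.3 = 23.4
  Technical merit 70 × 0.08 = 5.6
  Creativity 100 × 0.11 = 11
  Artistic impression 70 × 0.08 = 5.6
Sum = 78.84
78.84 is ≥ 63.5 and < 85 → Silver

Silver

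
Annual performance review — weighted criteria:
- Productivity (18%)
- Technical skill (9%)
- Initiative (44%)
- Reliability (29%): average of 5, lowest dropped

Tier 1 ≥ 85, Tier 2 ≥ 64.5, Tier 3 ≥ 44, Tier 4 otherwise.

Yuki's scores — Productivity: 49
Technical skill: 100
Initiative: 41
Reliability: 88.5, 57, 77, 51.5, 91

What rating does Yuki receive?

Tier 3

Reliability: drop 51.5 → average of remaining 4 = 313.5/4 = 78.375
Weighted total:
  Productivity 49 × 0.18 = 8.82
  Technical skill 100 × 0.09 = 9
  Initiative 41 × 0.44 = 18.04
  Reliability 78.375 × 0.29 = 22.72875
Sum = 58.58875
58.58875 is ≥ 44 and < 64.5 → Tier 3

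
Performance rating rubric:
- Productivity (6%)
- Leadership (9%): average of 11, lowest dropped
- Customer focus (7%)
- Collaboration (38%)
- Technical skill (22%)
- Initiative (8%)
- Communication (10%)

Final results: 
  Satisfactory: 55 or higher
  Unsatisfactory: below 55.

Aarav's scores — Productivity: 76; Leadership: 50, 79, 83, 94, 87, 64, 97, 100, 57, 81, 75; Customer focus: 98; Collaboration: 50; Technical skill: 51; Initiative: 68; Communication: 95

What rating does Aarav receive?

Leadership: drop 50 → average of remaining 10 = 817/10 = 81.7
Weighted total:
  Productivity 76 × 0.06 = 4.56
  Leadership 81.7 × 0.09 = 7.353
  Customer focus 98 × 0.07 = 6.86
  Collaboration 50 × 0.38 = 19
  Technical skill 51 × 0.22 = 11.22
  Initiative 68 × 0.08 = 5.44
  Communication 95 × 0.1 = 9.5
Sum = 63.933
63.933 ≥ 55 → Satisfactory

Satisfactory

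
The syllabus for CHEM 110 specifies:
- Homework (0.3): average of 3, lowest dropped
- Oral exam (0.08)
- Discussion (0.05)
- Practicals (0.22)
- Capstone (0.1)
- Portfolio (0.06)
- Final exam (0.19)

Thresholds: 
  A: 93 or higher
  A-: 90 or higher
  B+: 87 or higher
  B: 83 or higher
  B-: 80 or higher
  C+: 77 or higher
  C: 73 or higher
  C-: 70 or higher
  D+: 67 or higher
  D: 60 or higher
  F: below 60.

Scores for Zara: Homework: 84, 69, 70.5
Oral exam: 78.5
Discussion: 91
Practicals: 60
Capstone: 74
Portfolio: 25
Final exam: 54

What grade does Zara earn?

D

Homework: drop 69 → average of remaining 2 = 154.5/2 = 77.25
Weighted total:
  Homework 77.25 × 0.3 = 23.175
  Oral exam 78.5 × 0.08 = 6.28
  Discussion 91 × 0.05 = 4.55
  Practicals 60 × 0.22 = 13.2
  Capstone 74 × 0.1 = 7.4
  Portfolio 25 × 0.06 = 1.5
  Final exam 54 × 0.19 = 10.26
Sum = 66.365
66.365 is ≥ 60 and < 67 → D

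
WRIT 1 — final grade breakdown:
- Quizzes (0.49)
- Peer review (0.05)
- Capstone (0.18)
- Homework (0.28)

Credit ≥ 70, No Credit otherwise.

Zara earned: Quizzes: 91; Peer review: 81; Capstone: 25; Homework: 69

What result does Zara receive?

Credit

Weighted total:
  Quizzes 91 × 0.49 = 44.59
  Peer review 81 × 0.05 = 4.05
  Capstone 25 × 0.18 = 4.5
  Homework 69 × 0.28 = 19.32
Sum = 72.46
72.46 ≥ 70 → Credit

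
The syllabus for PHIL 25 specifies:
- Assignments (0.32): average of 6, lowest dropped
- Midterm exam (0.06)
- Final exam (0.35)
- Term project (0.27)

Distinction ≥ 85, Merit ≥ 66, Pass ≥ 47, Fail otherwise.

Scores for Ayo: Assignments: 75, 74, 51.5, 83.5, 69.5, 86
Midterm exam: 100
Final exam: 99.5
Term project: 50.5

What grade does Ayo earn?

Merit

Assignments: drop 51.5 → average of remaining 5 = 388/5 = 77.6
Weighted total:
  Assignments 77.6 × 0.32 = 24.832
  Midterm exam 100 × 0.06 = 6
  Final exam 99.5 × 0.35 = 34.825
  Term project 50.5 × 0.27 = 13.635
Sum = 79.292
79.292 is ≥ 66 and < 85 → Merit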